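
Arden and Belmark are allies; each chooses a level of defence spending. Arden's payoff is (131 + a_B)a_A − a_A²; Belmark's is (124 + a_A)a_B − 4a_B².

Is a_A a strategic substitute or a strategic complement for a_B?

Expanding Arden's payoff: 131a_A + a_Ba_A − a_A².
∂π/∂a_A = 131 + a_B − 2a_A = 0, so a_A = 65.5 + 0.5a_B.
The best-response slope da_A/da_B = 0.5 > 0: the reaction function is upward-sloping, so the choices are strategic complements.

strategic complements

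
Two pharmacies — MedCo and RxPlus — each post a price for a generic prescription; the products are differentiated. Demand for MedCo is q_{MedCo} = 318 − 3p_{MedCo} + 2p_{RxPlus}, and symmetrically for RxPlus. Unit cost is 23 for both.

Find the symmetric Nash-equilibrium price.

96.75

MedCo's profit: π = (p_{MedCo} − 23)(318 − 3p_{MedCo} + 2p_{RxPlus}).
∂π/∂p_{MedCo} = 387 − 6p_{MedCo} + 2p_{RxPlus} = 0 ⇒ p_{MedCo} = 64.5 + (1/3)p_{RxPlus}.
The game is symmetric, so in equilibrium p_{RxPlus} = p_{MedCo}: the reaction function gives (2/3)p_{MedCo} = 64.5, hence p_{MedCo} = 96.75.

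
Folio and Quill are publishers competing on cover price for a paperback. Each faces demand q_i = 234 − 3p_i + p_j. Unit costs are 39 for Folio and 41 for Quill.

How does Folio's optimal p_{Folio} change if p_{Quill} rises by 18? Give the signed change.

Folio's profit: π = (p_{Folio} − 39)(234 − 3p_{Folio} + p_{Quill}).
∂π/∂p_{Folio} = 351 − 6p_{Folio} + p_{Quill} = 0 ⇒ p_{Folio} = 58.5 + (1/6)p_{Quill}.
The reaction-function slope is 1/6, so an 18-unit rise in p_{Quill} moves p_{Folio} by 1/6 × 18 = 3. Folio's best response rises — the actions are strategic complements.

3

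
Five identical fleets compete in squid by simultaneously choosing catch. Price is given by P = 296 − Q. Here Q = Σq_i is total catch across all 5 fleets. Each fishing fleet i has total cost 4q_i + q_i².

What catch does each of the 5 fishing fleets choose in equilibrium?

A representative fishing fleet's profit is π_i = q_i(296 − Q) − 4q_i − q_i², with Q = q_i + Σ_{j≠i} q_j.
First-order condition: 292 − 4q_i − Σ_{j≠i} q_j = 0.
With identical fishing fleets, set every q_j = q: then 292 − 4q − 4q = 0, i.e. q = 292/8 = 36.5.

36.5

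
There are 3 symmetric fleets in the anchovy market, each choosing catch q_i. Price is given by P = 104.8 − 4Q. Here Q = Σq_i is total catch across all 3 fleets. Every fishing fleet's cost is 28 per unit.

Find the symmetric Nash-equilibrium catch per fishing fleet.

A representative fishing fleet's profit is π_i = q_i(104.8 − 4Q) − 28q_i, with Q = q_i + Σ_{j≠i} q_j.
First-order condition: 76.8 − 8q_i − 4Σ_{j≠i} q_j = 0.
In a symmetric equilibrium every fishing fleet chooses the same q, so Σ_{j≠i} q_j = 2q. The condition becomes 76.8 − 16q = 0, giving q = 76.8/16 = 4.8.

4.8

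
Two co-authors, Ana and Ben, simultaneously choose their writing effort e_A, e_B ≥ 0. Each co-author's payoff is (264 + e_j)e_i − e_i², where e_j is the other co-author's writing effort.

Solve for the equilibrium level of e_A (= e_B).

Ana's payoff is (264 + e_B)e_A − e_A².
∂π/∂e_A = 264 + e_B − 2e_A = 0, so e_A = 132 + 0.5e_B.
The game is symmetric, so in equilibrium e_B = e_A: the reaction function gives 0.5e_A = 132, hence e_A = 264.

264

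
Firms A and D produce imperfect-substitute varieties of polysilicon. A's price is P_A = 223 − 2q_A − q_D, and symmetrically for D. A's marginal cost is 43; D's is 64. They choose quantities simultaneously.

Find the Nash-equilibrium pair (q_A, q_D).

37.4, 30.4

Firm A's profit: π = q_A(223 − 2q_A − q_D) − 43q_A.
∂π/∂q_A = 180 − 4q_A − q_D = 0 ⇒ q_A = 45 − 0.25q_D.
Similarly q_D = 39.75 − 0.25q_A.
Substituting the second reaction function into the first: q_A = 45 − 0.25(39.75 − 0.25q_A), which gives 0.9375q_A = 35.0625 ⇒ q_A = 37.4.
Then q_D = 39.75 − 0.25·37.4 = 30.4.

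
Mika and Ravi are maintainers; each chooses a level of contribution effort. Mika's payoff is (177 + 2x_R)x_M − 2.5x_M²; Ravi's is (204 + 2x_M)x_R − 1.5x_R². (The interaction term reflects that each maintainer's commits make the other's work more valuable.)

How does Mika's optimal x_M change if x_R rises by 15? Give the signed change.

Expanding Mika's payoff: 177x_M + 2x_Rx_M − 2.5x_M².
∂π/∂x_M = 177 + 2x_R − 5x_M = 0, so x_M = 35.4 + 0.4x_R.
The reaction-function slope is 0.4, so a 15-unit rise in x_R moves x_M by 0.4 × 15 = 6. Mika's best response rises — the actions are strategic complements.

6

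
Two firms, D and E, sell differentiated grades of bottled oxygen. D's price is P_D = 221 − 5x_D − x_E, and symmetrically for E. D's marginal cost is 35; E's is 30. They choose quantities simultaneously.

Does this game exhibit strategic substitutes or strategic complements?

strategic substitutes

Firm D's profit: π = x_D(221 − 5x_D − x_E) − 35x_D.
∂π/∂x_D = 186 − 10x_D − x_E = 0 ⇒ x_D = 18.6 − 0.1x_E.
The best-response slope dx_D/dx_E = −0.1 < 0: the reaction function is downward-sloping, so the choices are strategic substitutes.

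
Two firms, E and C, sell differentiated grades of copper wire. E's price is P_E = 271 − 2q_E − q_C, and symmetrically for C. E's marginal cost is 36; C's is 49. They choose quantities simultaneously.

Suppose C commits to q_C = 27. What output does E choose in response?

52

Firm E's profit: π = q_E(271 − 2q_E − q_C) − 36q_E.
∂π/∂q_E = 235 − 4q_E − q_C = 0 ⇒ q_E = 58.75 − 0.25q_C.
At q_C = 27: q_E = 58.75 − 0.25·27 = 52.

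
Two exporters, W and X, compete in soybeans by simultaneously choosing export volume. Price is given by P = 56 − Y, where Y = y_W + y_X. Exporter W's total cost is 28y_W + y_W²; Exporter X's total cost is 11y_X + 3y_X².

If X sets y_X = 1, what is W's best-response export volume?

6.75

Exporter W's profit: π = y_W(56 − (y_W + y_X)) − 28y_W − y_W².
∂π/∂y_W = 28 − 4y_W − y_X = 0, so y_W = 7 − 0.25y_X.
At y_X = 1: y_W = 7 − 0.25·1 = 6.75.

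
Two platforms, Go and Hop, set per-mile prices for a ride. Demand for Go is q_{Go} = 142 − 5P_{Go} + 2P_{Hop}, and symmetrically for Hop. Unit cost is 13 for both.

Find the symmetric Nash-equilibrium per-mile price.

Go's profit: π = (P_{Go} − 13)(142 − 5P_{Go} + 2P_{Hop}).
∂π/∂P_{Go} = 207 − 10P_{Go} + 2P_{Hop} = 0 ⇒ P_{Go} = 20.7 + 0.2P_{Hop}.
The game is symmetric, so in equilibrium P_{Hop} = P_{Go}: the reaction function gives 0.8P_{Go} = 20.7, hence P_{Go} = 25.875.

25.875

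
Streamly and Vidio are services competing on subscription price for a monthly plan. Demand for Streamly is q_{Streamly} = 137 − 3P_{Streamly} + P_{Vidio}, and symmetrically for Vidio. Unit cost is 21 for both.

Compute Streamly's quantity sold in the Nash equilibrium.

Streamly's profit: π = (P_{Streamly} − 21)(137 − 3P_{Streamly} + P_{Vidio}).
∂π/∂P_{Streamly} = 200 − 6P_{Streamly} + P_{Vidio} = 0 ⇒ P_{Streamly} = 100/3 + (1/6)P_{Vidio}.
The game is symmetric, so in equilibrium P_{Vidio} = P_{Streamly}: the reaction function gives (5/6)P_{Streamly} = 100/3, hence P_{Streamly} = 40.
q_{Streamly} = 137 − 3·40 + 40 = 57.

57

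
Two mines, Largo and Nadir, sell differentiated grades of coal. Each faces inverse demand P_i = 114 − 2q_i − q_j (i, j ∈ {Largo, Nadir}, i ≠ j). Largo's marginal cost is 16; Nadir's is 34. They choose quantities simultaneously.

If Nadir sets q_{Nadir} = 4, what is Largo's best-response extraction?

23.5

Mine Largo's profit: π = q_{Largo}(114 − 2q_{Largo} − q_{Nadir}) − 16q_{Largo}.
∂π/∂q_{Largo} = 98 − 4q_{Largo} − q_{Nadir} = 0 ⇒ q_{Largo} = 24.5 − 0.25q_{Nadir}.
At q_{Nadir} = 4: q_{Largo} = 24.5 − 0.25·4 = 23.5.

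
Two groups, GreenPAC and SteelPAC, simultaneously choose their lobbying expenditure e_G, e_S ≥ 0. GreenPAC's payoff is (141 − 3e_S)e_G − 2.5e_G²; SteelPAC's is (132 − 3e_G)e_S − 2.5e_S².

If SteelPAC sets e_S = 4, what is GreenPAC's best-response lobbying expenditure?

Expanding GreenPAC's payoff: 141e_G − 3e_Se_G − 2.5e_G².
∂π/∂e_G = 141 − 3e_S − 5e_G = 0, so e_G = 28.2 − 0.6e_S.
At e_S = 4: e_G = 28.2 − 0.6·4 = 25.8.

25.8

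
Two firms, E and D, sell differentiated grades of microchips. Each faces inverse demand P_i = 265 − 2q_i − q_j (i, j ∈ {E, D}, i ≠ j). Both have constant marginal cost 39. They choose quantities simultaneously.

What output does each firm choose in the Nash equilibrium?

Firm E's profit: π = q_E(265 − 2q_E − q_D) − 39q_E.
∂π/∂q_E = 226 − 4q_E − q_D = 0 ⇒ q_E = 56.5 − 0.25q_D.
By symmetry q_D = q_E; substituting into the reaction function, 1.25q_E = 56.5 and q_E = 45.2.

45.2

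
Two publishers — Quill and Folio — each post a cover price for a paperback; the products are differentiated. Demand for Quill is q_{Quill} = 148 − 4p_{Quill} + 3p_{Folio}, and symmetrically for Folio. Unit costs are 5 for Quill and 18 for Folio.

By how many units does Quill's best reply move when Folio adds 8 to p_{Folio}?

3

Quill's profit: π = (p_{Quill} − 5)(148 − 4p_{Quill} + 3p_{Folio}).
∂π/∂p_{Quill} = 168 − 8p_{Quill} + 3p_{Folio} = 0 ⇒ p_{Quill} = 21 + 0.375p_{Folio}.
The reaction-function slope is 0.375, so an 8-unit rise in p_{Folio} moves p_{Quill} by 0.375 × 8 = 3. Quill's best response rises — the actions are strategic complements.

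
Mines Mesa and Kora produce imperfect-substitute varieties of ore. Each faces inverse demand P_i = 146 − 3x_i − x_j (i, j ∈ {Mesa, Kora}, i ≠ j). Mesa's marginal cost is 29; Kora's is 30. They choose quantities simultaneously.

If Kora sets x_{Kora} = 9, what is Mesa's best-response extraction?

18

Mine Mesa's profit: π = x_{Mesa}(146 − 3x_{Mesa} − x_{Kora}) − 29x_{Mesa}.
∂π/∂x_{Mesa} = 117 − 6x_{Mesa} − x_{Kora} = 0 ⇒ x_{Mesa} = 19.5 − (1/6)x_{Kora}.
At x_{Kora} = 9: x_{Mesa} = 19.5 − (1/6)·9 = 18.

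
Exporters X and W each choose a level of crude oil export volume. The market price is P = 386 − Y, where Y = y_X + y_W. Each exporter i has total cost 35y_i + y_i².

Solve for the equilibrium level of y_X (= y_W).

70.2

Exporter X's profit: π = y_X(386 − (y_X + y_W)) − 35y_X − y_X².
∂π/∂y_X = 351 − 4y_X − y_W = 0, so y_X = 87.75 − 0.25y_W.
By symmetry y_W = y_X; substituting into the reaction function, 1.25y_X = 87.75 and y_X = 70.2.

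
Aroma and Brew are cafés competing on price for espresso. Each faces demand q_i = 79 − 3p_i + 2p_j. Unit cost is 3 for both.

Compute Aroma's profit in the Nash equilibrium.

1083

Aroma's profit: π = (p_{Aroma} − 3)(79 − 3p_{Aroma} + 2p_{Brew}).
∂π/∂p_{Aroma} = 88 − 6p_{Aroma} + 2p_{Brew} = 0 ⇒ p_{Aroma} = 44/3 + (1/3)p_{Brew}.
The game is symmetric, so in equilibrium p_{Brew} = p_{Aroma}: the reaction function gives (2/3)p_{Aroma} = 44/3, hence p_{Aroma} = 22.
q_{Aroma} = 79 − 3·22 + 2·22 = 57.
Profit = (22 − 3)·57 = 1083.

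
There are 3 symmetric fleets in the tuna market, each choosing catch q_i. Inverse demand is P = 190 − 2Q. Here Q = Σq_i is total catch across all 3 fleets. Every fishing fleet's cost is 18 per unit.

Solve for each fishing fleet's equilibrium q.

A representative fishing fleet's profit is π_i = q_i(190 − 2Q) − 18q_i, with Q = q_i + Σ_{j≠i} q_j.
First-order condition: 172 − 4q_i − 2Σ_{j≠i} q_j = 0.
In a symmetric equilibrium every fishing fleet chooses the same q, so Σ_{j≠i} q_j = 2q. The condition becomes 172 − 8q = 0, giving q = 172/8 = 21.5.

21.5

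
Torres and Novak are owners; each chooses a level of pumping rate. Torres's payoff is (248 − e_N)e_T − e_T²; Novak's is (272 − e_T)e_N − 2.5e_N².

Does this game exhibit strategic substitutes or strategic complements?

strategic substitutes

Expanding Torres's payoff: 248e_T − e_Ne_T − e_T².
∂π/∂e_T = 248 − e_N − 2e_T = 0, so e_T = 124 − 0.5e_N.
The best-response slope de_T/de_N = −0.5 < 0: the reaction function is downward-sloping, so the choices are strategic substitutes.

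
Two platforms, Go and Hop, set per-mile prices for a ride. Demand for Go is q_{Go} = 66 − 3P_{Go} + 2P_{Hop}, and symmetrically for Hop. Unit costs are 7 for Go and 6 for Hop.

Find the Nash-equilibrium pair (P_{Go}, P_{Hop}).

Go's profit: π = (P_{Go} − 7)(66 − 3P_{Go} + 2P_{Hop}).
∂π/∂P_{Go} = 87 − 6P_{Go} + 2P_{Hop} = 0 ⇒ P_{Go} = 14.5 + (1/3)P_{Hop}.
Similarly P_{Hop} = 14 + (1/3)P_{Go}.
Substituting the second reaction function into the first: P_{Go} = 14.5 + (1/3)(14 + (1/3)P_{Go}), which gives (8/9)P_{Go} = 115/6 ⇒ P_{Go} = 21.5625.
Then P_{Hop} = 14 + (1/3)·21.5625 = 21.1875.

21.5625, 21.1875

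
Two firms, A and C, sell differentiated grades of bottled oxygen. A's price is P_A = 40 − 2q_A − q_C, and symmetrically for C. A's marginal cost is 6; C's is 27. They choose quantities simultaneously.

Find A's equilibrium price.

22.4

Firm A's profit: π = q_A(40 − 2q_A − q_C) − 6q_A.
∂π/∂q_A = 34 − 4q_A − q_C = 0 ⇒ q_A = 8.5 − 0.25q_C.
Similarly q_C = 3.25 − 0.25q_A.
Substituting the second reaction function into the first: q_A = 8.5 − 0.25(3.25 − 0.25q_A), which gives 0.9375q_A = 7.6875 ⇒ q_A = 8.2.
Then q_C = 3.25 − 0.25·8.2 = 1.2.
P_A = 40 − 2·8.2 − 1.2 = 22.4.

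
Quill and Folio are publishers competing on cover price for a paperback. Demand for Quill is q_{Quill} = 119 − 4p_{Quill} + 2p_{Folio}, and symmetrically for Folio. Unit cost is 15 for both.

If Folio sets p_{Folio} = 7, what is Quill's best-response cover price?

Quill's profit: π = (p_{Quill} − 15)(119 − 4p_{Quill} + 2p_{Folio}).
∂π/∂p_{Quill} = 179 − 8p_{Quill} + 2p_{Folio} = 0 ⇒ p_{Quill} = 22.375 + 0.25p_{Folio}.
At p_{Folio} = 7: p_{Quill} = 22.375 + 0.25·7 = 24.125.

24.125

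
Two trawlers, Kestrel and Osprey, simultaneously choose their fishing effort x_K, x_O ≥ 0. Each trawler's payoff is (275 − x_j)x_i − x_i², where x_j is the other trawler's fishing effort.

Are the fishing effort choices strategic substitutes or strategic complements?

Kestrel's payoff is (275 − x_O)x_K − x_K².
∂π/∂x_K = 275 − x_O − 2x_K = 0, so x_K = 137.5 − 0.5x_O.
The best-response slope dx_K/dx_O = −0.5 < 0: the reaction function is downward-sloping, so the choices are strategic substitutes.

strategic substitutes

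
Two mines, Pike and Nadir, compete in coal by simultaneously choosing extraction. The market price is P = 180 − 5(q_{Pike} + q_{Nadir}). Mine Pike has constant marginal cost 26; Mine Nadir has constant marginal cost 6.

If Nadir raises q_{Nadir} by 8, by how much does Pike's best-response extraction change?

-4

Mine Pike's profit: π = q_{Pike}(180 − 5(q_{Pike} + q_{Nadir})) − 26q_{Pike}.
∂π/∂q_{Pike} = 154 − 10q_{Pike} − 5q_{Nadir} = 0, so q_{Pike} = 15.4 − 0.5q_{Nadir}.
The reaction-function slope is −0.5, so an 8-unit rise in q_{Nadir} moves q_{Pike} by −0.5 × 8 = −4. Pike's best response falls — the actions are strategic substitutes.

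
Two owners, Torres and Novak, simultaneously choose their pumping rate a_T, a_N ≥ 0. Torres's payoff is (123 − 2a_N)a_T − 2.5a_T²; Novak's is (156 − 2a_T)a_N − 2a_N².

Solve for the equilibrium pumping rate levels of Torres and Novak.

11.25, 33.375

Expanding Torres's payoff: 123a_T − 2a_Na_T − 2.5a_T².
∂π/∂a_T = 123 − 2a_N − 5a_T = 0, so a_T = 24.6 − 0.4a_N.
Likewise for Novak: a_N = 39 − 0.5a_T.
Solving the two reaction functions simultaneously: (1 − (−0.4)(−0.5))a_T = 24.6 − 0.4·39, so 0.8a_T = 9 and a_T = 11.25.
Then a_N = 39 − 0.5·11.25 = 33.375.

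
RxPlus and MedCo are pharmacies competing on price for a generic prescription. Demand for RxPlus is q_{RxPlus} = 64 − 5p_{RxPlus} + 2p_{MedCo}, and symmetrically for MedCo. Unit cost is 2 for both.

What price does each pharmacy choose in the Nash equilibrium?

RxPlus's profit: π = (p_{RxPlus} − 2)(64 − 5p_{RxPlus} + 2p_{MedCo}).
∂π/∂p_{RxPlus} = 74 − 10p_{RxPlus} + 2p_{MedCo} = 0 ⇒ p_{RxPlus} = 7.4 + 0.2p_{MedCo}.
The game is symmetric, so in equilibrium p_{MedCo} = p_{RxPlus}: the reaction function gives 0.8p_{RxPlus} = 7.4, hence p_{RxPlus} = 9.25.

9.25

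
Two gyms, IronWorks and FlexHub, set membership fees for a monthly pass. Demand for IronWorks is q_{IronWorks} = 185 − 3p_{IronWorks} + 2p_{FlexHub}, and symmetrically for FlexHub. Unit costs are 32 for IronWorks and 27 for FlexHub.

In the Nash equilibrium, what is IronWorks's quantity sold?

IronWorks's profit: π = (p_{IronWorks} − 32)(185 − 3p_{IronWorks} + 2p_{FlexHub}).
∂π/∂p_{IronWorks} = 281 − 6p_{IronWorks} + 2p_{FlexHub} = 0 ⇒ p_{IronWorks} = 281/6 + (1/3)p_{FlexHub}.
Similarly p_{FlexHub} = 133/3 + (1/3)p_{IronWorks}.
Substituting the second reaction function into the first: p_{IronWorks} = 281/6 + (1/3)(133/3 + (1/3)p_{IronWorks}), which gives (8/9)p_{IronWorks} = 1109/18 ⇒ p_{IronWorks} = 69.3125.
Then p_{FlexHub} = 133/3 + (1/3)·69.3125 = 67.4375.
q_{IronWorks} = 185 − 3·69.3125 + 2·67.4375 = 111.9375.

111.9375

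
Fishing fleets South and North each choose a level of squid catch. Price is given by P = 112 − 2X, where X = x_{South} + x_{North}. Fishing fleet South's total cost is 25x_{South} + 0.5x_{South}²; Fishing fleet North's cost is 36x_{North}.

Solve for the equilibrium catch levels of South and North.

Fishing fleet South's profit: π = x_{South}(112 − 2(x_{South} + x_{North})) − 25x_{South} − 0.5x_{South}².
∂π/∂x_{South} = 87 − 5x_{South} − 2x_{North} = 0, so x_{South} = 17.4 − 0.4x_{North}.
For North: ∂π/∂x_{North} = 76 − 4x_{North} − 2x_{South} = 0 ⇒ x_{North} = 19 − 0.5x_{South}.
Plugging x_{North} into South's best response: x_{South} = 17.4 − 0.4(19 − 0.5x_{South}) ⇒ 0.8x_{South} = 9.8, so x_{South} = 12.25.
Then x_{North} = 19 − 0.5·12.25 = 12.875.

12.25, 12.875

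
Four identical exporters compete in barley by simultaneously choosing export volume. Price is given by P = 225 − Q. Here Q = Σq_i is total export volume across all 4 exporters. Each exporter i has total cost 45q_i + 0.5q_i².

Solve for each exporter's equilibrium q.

A representative exporter's profit is π_i = q_i(225 − Q) − 45q_i − 0.5q_i², with Q = q_i + Σ_{j≠i} q_j.
First-order condition: 180 − 3q_i − Σ_{j≠i} q_j = 0.
With identical exporters, set every q_j = q: then 180 − 3q − 3q = 0, i.e. q = 180/6 = 30.

30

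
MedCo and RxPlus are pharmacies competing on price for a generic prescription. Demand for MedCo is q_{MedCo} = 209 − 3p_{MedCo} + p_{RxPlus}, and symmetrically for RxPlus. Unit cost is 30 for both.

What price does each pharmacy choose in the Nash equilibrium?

59.8

MedCo's profit: π = (p_{MedCo} − 30)(209 − 3p_{MedCo} + p_{RxPlus}).
∂π/∂p_{MedCo} = 299 − 6p_{MedCo} + p_{RxPlus} = 0 ⇒ p_{MedCo} = 299/6 + (1/6)p_{RxPlus}.
The game is symmetric, so in equilibrium p_{RxPlus} = p_{MedCo}: the reaction function gives (5/6)p_{MedCo} = 299/6, hence p_{MedCo} = 59.8.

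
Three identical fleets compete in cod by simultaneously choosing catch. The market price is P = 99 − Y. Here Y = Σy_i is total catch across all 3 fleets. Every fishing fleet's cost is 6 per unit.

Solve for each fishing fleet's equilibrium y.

23.25

A representative fishing fleet's profit is π_i = y_i(99 − Y) − 6y_i, with Y = y_i + Σ_{j≠i} y_j.
First-order condition: 93 − 2y_i − Σ_{j≠i} y_j = 0.
Imposing symmetry (y_j = y for all j) turns Σ_{j≠i} y_j into 2y, so 93 = 4y and y = 23.25.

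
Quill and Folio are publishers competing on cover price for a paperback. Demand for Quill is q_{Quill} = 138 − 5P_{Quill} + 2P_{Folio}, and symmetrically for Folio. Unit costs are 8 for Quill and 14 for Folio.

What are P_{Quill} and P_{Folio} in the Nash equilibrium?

22.875, 25.375

Quill's profit: π = (P_{Quill} − 8)(138 − 5P_{Quill} + 2P_{Folio}).
∂π/∂P_{Quill} = 178 − 10P_{Quill} + 2P_{Folio} = 0 ⇒ P_{Quill} = 17.8 + 0.2P_{Folio}.
Similarly P_{Folio} = 20.8 + 0.2P_{Quill}.
Substituting the second reaction function into the first: P_{Quill} = 17.8 + 0.2(20.8 + 0.2P_{Quill}), which gives 0.96P_{Quill} = 21.96 ⇒ P_{Quill} = 22.875.
Then P_{Folio} = 20.8 + 0.2·22.875 = 25.375.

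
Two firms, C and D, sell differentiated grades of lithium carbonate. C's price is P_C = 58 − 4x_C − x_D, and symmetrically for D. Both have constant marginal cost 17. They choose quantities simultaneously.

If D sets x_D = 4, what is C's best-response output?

4.625

Firm C's profit: π = x_C(58 − 4x_C − x_D) − 17x_C.
∂π/∂x_C = 41 − 8x_C − x_D = 0 ⇒ x_C = 5.125 − 0.125x_D.
At x_D = 4: x_C = 5.125 − 0.125·4 = 4.625.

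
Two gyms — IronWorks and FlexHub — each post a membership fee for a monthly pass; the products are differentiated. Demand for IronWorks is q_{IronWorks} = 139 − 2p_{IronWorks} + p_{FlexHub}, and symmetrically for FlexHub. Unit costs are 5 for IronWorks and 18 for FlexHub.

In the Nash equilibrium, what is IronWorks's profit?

IronWorks's profit: π = (p_{IronWorks} − 5)(139 − 2p_{IronWorks} + p_{FlexHub}).
∂π/∂p_{IronWorks} = 149 − 4p_{IronWorks} + p_{FlexHub} = 0 ⇒ p_{IronWorks} = 37.25 + 0.25p_{FlexHub}.
Similarly p_{FlexHub} = 43.75 + 0.25p_{IronWorks}.
Substituting the second reaction function into the first: p_{IronWorks} = 37.25 + 0.25(43.75 + 0.25p_{IronWorks}), which gives 0.9375p_{IronWorks} = 48.1875 ⇒ p_{IronWorks} = 51.4.
Then p_{FlexHub} = 43.75 + 0.25·51.4 = 56.6.
q_{IronWorks} = 139 − 2·51.4 + 56.6 = 92.8.
Profit = (51.4 − 5)·92.8 = 4305.92.

4305.92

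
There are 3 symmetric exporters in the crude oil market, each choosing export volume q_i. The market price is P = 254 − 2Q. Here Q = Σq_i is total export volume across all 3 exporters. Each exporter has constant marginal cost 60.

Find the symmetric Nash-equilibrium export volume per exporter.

A representative exporter's profit is π_i = q_i(254 − 2Q) − 60q_i, with Q = q_i + Σ_{j≠i} q_j.
First-order condition: 194 − 4q_i − 2Σ_{j≠i} q_j = 0.
In a symmetric equilibrium every exporter chooses the same q, so Σ_{j≠i} q_j = 2q. The condition becomes 194 − 8q = 0, giving q = 194/8 = 24.25.

24.25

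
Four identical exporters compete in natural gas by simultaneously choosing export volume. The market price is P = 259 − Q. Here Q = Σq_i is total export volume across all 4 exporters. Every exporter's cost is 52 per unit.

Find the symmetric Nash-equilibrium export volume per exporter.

A representative exporter's profit is π_i = q_i(259 − Q) − 52q_i, with Q = q_i + Σ_{j≠i} q_j.
First-order condition: 207 − 2q_i − Σ_{j≠i} q_j = 0.
With identical exporters, set every q_j = q: then 207 − 2q − 3q = 0, i.e. q = 207/5 = 41.4.

41.4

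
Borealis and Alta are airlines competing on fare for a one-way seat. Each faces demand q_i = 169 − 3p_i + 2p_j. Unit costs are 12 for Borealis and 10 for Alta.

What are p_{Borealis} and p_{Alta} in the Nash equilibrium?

Borealis's profit: π = (p_{Borealis} − 12)(169 − 3p_{Borealis} + 2p_{Alta}).
∂π/∂p_{Borealis} = 205 − 6p_{Borealis} + 2p_{Alta} = 0 ⇒ p_{Borealis} = 205/6 + (1/3)p_{Alta}.
Similarly p_{Alta} = 199/6 + (1/3)p_{Borealis}.
Solving the two reaction functions simultaneously: (1 − (1/3)(1/3))p_{Borealis} = 205/6 + (1/3)·(199/6), so (8/9)p_{Borealis} = 407/9 and p_{Borealis} = 50.875.
Then p_{Alta} = 199/6 + (1/3)·50.875 = 50.125.

50.875, 50.125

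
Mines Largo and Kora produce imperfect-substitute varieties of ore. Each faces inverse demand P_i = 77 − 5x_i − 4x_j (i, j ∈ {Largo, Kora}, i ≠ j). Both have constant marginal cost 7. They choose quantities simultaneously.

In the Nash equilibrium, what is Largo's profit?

Mine Largo's profit: π = x_{Largo}(77 − 5x_{Largo} − 4x_{Kora}) − 7x_{Largo}.
∂π/∂x_{Largo} = 70 − 10x_{Largo} − 4x_{Kora} = 0 ⇒ x_{Largo} = 7 − 0.4x_{Kora}.
The game is symmetric, so in equilibrium x_{Kora} = x_{Largo}: the reaction function gives 1.4x_{Largo} = 7, hence x_{Largo} = 5.
P_{Largo} = 77 − 5·5 − 4·5 = 32.
Profit = (32 − 7)·5 = 125.

125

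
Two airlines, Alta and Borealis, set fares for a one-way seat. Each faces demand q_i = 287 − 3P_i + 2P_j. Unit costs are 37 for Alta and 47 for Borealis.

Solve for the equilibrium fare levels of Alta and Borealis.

101.375, 105.125

Alta's profit: π = (P_{Alta} − 37)(287 − 3P_{Alta} + 2P_{Borealis}).
∂π/∂P_{Alta} = 398 − 6P_{Alta} + 2P_{Borealis} = 0 ⇒ P_{Alta} = 199/3 + (1/3)P_{Borealis}.
Similarly P_{Borealis} = 214/3 + (1/3)P_{Alta}.
Substituting the second reaction function into the first: P_{Alta} = 199/3 + (1/3)(214/3 + (1/3)P_{Alta}), which gives (8/9)P_{Alta} = 811/9 ⇒ P_{Alta} = 101.375.
Then P_{Borealis} = 214/3 + (1/3)·101.375 = 105.125.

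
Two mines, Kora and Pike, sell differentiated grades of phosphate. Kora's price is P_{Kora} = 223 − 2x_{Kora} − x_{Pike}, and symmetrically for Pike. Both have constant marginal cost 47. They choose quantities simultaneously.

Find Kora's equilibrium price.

117.4

Mine Kora's profit: π = x_{Kora}(223 − 2x_{Kora} − x_{Pike}) − 47x_{Kora}.
∂π/∂x_{Kora} = 176 − 4x_{Kora} − x_{Pike} = 0 ⇒ x_{Kora} = 44 − 0.25x_{Pike}.
The game is symmetric, so in equilibrium x_{Pike} = x_{Kora}: the reaction function gives 1.25x_{Kora} = 44, hence x_{Kora} = 35.2.
P_{Kora} = 223 − 2·35.2 − 35.2 = 117.4.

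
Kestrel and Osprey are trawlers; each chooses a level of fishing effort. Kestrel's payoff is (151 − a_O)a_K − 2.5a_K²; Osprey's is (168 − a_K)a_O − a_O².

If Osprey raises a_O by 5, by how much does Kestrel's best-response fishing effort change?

-1

Expanding Kestrel's payoff: 151a_K − a_Oa_K − 2.5a_K².
∂π/∂a_K = 151 − a_O − 5a_K = 0, so a_K = 30.2 − 0.2a_O.
The reaction-function slope is −0.2, so a 5-unit rise in a_O moves a_K by −0.2 × 5 = −1. Kestrel's best response falls — the actions are strategic substitutes.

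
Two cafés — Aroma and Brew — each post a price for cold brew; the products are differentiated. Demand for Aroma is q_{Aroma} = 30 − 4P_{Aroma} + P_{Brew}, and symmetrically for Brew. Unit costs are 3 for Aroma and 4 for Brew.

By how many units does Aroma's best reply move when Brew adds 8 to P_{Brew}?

Aroma's profit: π = (P_{Aroma} − 3)(30 − 4P_{Aroma} + P_{Brew}).
∂π/∂P_{Aroma} = 42 − 8P_{Aroma} + P_{Brew} = 0 ⇒ P_{Aroma} = 5.25 + 0.125P_{Brew}.
The reaction-function slope is 0.125, so an 8-unit rise in P_{Brew} moves P_{Aroma} by 0.125 × 8 = 1. Aroma's best response rises — the actions are strategic complements.

1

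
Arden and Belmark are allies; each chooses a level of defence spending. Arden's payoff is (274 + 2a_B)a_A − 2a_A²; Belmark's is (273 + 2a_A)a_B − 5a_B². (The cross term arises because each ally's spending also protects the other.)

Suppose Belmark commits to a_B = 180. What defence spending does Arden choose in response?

Expanding Arden's payoff: 274a_A + 2a_Ba_A − 2a_A².
∂π/∂a_A = 274 + 2a_B − 4a_A = 0, so a_A = 68.5 + 0.5a_B.
At a_B = 180: a_A = 68.5 + 0.5·180 = 158.5.

158.5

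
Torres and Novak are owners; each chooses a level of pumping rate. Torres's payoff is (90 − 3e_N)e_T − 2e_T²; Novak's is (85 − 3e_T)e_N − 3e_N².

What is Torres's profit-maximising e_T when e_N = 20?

Expanding Torres's payoff: 90e_T − 3e_Ne_T − 2e_T².
∂π/∂e_T = 90 − 3e_N − 4e_T = 0, so e_T = 22.5 − 0.75e_N.
At e_N = 20: e_T = 22.5 − 0.75·20 = 7.5.

7.5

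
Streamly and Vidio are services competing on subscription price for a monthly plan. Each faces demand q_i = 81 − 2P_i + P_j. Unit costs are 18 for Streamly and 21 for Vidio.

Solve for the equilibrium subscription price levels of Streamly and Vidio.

Streamly's profit: π = (P_{Streamly} − 18)(81 − 2P_{Streamly} + P_{Vidio}).
∂π/∂P_{Streamly} = 117 − 4P_{Streamly} + P_{Vidio} = 0 ⇒ P_{Streamly} = 29.25 + 0.25P_{Vidio}.
Similarly P_{Vidio} = 30.75 + 0.25P_{Streamly}.
Plugging P_{Vidio} into Streamly's best response: P_{Streamly} = 29.25 + 0.25(30.75 + 0.25P_{Streamly}) ⇒ 0.9375P_{Streamly} = 36.9375, so P_{Streamly} = 39.4.
Then P_{Vidio} = 30.75 + 0.25·39.4 = 40.6.

39.4, 40.6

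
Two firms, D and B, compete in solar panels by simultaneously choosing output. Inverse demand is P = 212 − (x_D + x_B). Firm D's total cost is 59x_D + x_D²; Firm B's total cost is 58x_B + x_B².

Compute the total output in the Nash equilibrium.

Firm D's profit: π = x_D(212 − (x_D + x_B)) − 59x_D − x_D².
∂π/∂x_D = 153 − 4x_D − x_B = 0, so x_D = 38.25 − 0.25x_B.
By the same steps for B: x_B = 38.5 − 0.25x_D.
Plugging x_B into D's best response: x_D = 38.25 − 0.25(38.5 − 0.25x_D) ⇒ 0.9375x_D = 28.625, so x_D = 458/15.
Then x_B = 38.5 − 0.25·(458/15) = 463/15.
Total output: 458/15 + 463/15 = 61.4.

61.4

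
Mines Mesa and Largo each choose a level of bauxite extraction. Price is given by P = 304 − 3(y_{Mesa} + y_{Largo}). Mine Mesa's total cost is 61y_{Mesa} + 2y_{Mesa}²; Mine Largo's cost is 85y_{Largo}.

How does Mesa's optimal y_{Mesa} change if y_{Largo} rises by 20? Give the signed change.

Mine Mesa's profit: π = y_{Mesa}(304 − 3(y_{Mesa} + y_{Largo})) − 61y_{Mesa} − 2y_{Mesa}².
∂π/∂y_{Mesa} = 243 − 10y_{Mesa} − 3y_{Largo} = 0, so y_{Mesa} = 24.3 − 0.3y_{Largo}.
The reaction-function slope is −0.3, so a 20-unit rise in y_{Largo} moves y_{Mesa} by −0.3 × 20 = −6. Mesa's best response falls — the actions are strategic substitutes.

-6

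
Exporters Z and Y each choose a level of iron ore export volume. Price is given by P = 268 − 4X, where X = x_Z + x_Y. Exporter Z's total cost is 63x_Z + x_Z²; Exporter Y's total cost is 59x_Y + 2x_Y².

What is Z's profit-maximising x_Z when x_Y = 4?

Exporter Z's profit: π = x_Z(268 − 4(x_Z + x_Y)) − 63x_Z − x_Z².
∂π/∂x_Z = 205 − 10x_Z − 4x_Y = 0, so x_Z = 20.5 − 0.4x_Y.
At x_Y = 4: x_Z = 20.5 − 0.4·4 = 18.9.

18.9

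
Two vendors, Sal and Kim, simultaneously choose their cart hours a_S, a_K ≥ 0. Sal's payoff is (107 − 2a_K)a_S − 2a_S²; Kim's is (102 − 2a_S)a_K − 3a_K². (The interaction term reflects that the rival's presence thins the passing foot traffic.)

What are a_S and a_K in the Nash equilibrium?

Expanding Sal's payoff: 107a_S − 2a_Ka_S − 2a_S².
∂π/∂a_S = 107 − 2a_K − 4a_S = 0, so a_S = 26.75 − 0.5a_K.
Likewise for Kim: a_K = 17 − (1/3)a_S.
Solving the two reaction functions simultaneously: (1 − (−0.5)(−1/3))a_S = 26.75 − 0.5·17, so (5/6)a_S = 18.25 and a_S = 21.9.
Then a_K = 17 − (1/3)·21.9 = 9.7.

21.9, 9.7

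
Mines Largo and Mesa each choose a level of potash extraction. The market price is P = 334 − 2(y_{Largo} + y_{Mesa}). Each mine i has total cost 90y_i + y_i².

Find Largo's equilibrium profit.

Mine Largo's profit: π = y_{Largo}(334 − 2(y_{Largo} + y_{Mesa})) − 90y_{Largo} − y_{Largo}².
∂π/∂y_{Largo} = 244 − 6y_{Largo} − 2y_{Mesa} = 0, so y_{Largo} = 122/3 − (1/3)y_{Mesa}.
Setting y_{Largo} = y_{Mesa} in the reaction function: y_{Largo} = 122/3 − (1/3)y_{Largo}, so y_{Largo} = (122/3) / (4/3) = 30.5.
Price P = 334 − 2·61 = 212.
Largo's profit: (212 − 90)·30.5 − (30.5)² = 2790.75.

2790.75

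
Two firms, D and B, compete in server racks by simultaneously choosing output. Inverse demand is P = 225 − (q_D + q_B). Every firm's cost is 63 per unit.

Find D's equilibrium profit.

2916

Firm D's profit: π = q_D(225 − (q_D + q_B)) − 63q_D.
∂π/∂q_D = 162 − 2q_D − q_B = 0, so q_D = 81 − 0.5q_B.
Setting q_D = q_B in the reaction function: q_D = 81 − 0.5q_D, so q_D = 81 / 1.5 = 54.
Price P = 225 − 108 = 117.
D's profit: (117 − 63)·54 = 2916.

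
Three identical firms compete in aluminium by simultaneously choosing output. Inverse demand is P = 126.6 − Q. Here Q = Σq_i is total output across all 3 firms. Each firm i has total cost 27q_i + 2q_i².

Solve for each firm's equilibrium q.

12.45

A representative firm's profit is π_i = q_i(126.6 − Q) − 27q_i − 2q_i², with Q = q_i + Σ_{j≠i} q_j.
First-order condition: 99.6 − 6q_i − Σ_{j≠i} q_j = 0.
In a symmetric equilibrium every firm chooses the same q, so Σ_{j≠i} q_j = 2q. The condition becomes 99.6 − 8q = 0, giving q = 99.6/8 = 12.45.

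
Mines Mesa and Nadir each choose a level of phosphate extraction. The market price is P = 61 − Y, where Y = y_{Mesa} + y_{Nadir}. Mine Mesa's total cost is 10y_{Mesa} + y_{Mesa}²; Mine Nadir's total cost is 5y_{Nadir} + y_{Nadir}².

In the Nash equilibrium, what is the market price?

Mine Mesa's profit: π = y_{Mesa}(61 − (y_{Mesa} + y_{Nadir})) − 10y_{Mesa} − y_{Mesa}².
∂π/∂y_{Mesa} = 51 − 4y_{Mesa} − y_{Nadir} = 0, so y_{Mesa} = 12.75 − 0.25y_{Nadir}.
By the same steps for Nadir: y_{Nadir} = 14 − 0.25y_{Mesa}.
Plugging y_{Nadir} into Mesa's best response: y_{Mesa} = 12.75 − 0.25(14 − 0.25y_{Mesa}) ⇒ 0.9375y_{Mesa} = 9.25, so y_{Mesa} = 148/15.
Then y_{Nadir} = 14 − 0.25·(148/15) = 173/15.
Equilibrium price: P = 61 − 21.4 = 39.6.

39.6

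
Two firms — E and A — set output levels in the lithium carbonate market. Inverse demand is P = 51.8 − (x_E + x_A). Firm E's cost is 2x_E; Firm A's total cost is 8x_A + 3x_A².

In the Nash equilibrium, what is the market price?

Firm E's profit: π = x_E(51.8 − (x_E + x_A)) − 2x_E.
∂π/∂x_E = 49.8 − 2x_E − x_A = 0, so x_E = 24.9 − 0.5x_A.
For A: ∂π/∂x_A = 43.8 − 8x_A − x_E = 0 ⇒ x_A = 5.475 − 0.125x_E.
Plugging x_A into E's best response: x_E = 24.9 − 0.5(5.475 − 0.125x_E) ⇒ 0.9375x_E = 22.1625, so x_E = 23.64.
Then x_A = 5.475 − 0.125·23.64 = 2.52.
Equilibrium price: P = 51.8 − 26.16 = 25.64.

25.64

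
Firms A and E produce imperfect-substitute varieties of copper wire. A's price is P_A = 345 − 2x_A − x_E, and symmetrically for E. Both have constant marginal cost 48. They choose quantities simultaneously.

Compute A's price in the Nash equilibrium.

Firm A's profit: π = x_A(345 − 2x_A − x_E) − 48x_A.
∂π/∂x_A = 297 − 4x_A − x_E = 0 ⇒ x_A = 74.25 − 0.25x_E.
By symmetry x_E = x_A; substituting into the reaction function, 1.25x_A = 74.25 and x_A = 59.4.
P_A = 345 − 2·59.4 − 59.4 = 166.8.

166.8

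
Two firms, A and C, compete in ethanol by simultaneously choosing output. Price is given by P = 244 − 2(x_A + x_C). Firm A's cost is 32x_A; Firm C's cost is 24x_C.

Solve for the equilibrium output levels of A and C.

Firm A's profit: π = x_A(244 − 2(x_A + x_C)) − 32x_A.
∂π/∂x_A = 212 − 4x_A − 2x_C = 0, so x_A = 53 − 0.5x_C.
By the same steps for C: x_C = 55 − 0.5x_A.
Plugging x_C into A's best response: x_A = 53 − 0.5(55 − 0.5x_A) ⇒ 0.75x_A = 25.5, so x_A = 34.
Then x_C = 55 − 0.5·34 = 38.

34, 38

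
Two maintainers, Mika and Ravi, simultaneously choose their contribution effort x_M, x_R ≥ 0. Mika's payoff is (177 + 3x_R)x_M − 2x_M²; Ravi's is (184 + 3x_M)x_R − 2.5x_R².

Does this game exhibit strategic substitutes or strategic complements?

strategic complements

Expanding Mika's payoff: 177x_M + 3x_Rx_M − 2x_M².
∂π/∂x_M = 177 + 3x_R − 4x_M = 0, so x_M = 44.25 + 0.75x_R.
The best-response slope dx_M/dx_R = 0.75 > 0: the reaction function is upward-sloping, so the choices are strategic complements.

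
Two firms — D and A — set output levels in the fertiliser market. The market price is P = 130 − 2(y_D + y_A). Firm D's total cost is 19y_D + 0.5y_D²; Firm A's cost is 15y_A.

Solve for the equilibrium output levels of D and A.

Firm D's profit: π = y_D(130 − 2(y_D + y_A)) − 19y_D − 0.5y_D².
∂π/∂y_D = 111 − 5y_D − 2y_A = 0, so y_D = 22.2 − 0.4y_A.
For A: ∂π/∂y_A = 115 − 4y_A − 2y_D = 0 ⇒ y_A = 28.75 − 0.5y_D.
Substituting the second reaction function into the first: y_D = 22.2 − 0.4(28.75 − 0.5y_D), which gives 0.8y_D = 10.7 ⇒ y_D = 13.375.
Then y_A = 28.75 − 0.5·13.375 = 22.0625.

13.375, 22.0625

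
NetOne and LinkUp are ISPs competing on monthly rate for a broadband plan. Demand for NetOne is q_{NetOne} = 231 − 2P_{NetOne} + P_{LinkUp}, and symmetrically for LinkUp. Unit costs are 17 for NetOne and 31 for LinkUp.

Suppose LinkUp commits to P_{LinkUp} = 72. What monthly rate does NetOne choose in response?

NetOne's profit: π = (P_{NetOne} − 17)(231 − 2P_{NetOne} + P_{LinkUp}).
∂π/∂P_{NetOne} = 265 − 4P_{NetOne} + P_{LinkUp} = 0 ⇒ P_{NetOne} = 66.25 + 0.25P_{LinkUp}.
At P_{LinkUp} = 72: P_{NetOne} = 66.25 + 0.25·72 = 84.25.

84.25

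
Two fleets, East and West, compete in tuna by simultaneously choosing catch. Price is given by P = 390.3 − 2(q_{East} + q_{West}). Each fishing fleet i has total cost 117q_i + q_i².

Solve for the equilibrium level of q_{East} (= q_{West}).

Fishing fleet East's profit: π = q_{East}(390.3 − 2(q_{East} + q_{West})) − 117q_{East} − q_{East}².
∂π/∂q_{East} = 273.3 − 6q_{East} − 2q_{West} = 0, so q_{East} = 45.55 − (1/3)q_{West}.
The game is symmetric, so in equilibrium q_{West} = q_{East}: the reaction function gives (4/3)q_{East} = 45.55, hence q_{East} = 34.1625.

34.1625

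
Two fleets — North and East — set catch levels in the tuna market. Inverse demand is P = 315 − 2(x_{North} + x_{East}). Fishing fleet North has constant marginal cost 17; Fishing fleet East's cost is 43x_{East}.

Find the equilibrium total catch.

Fishing fleet North's profit: π = x_{North}(315 − 2(x_{North} + x_{East})) − 17x_{North}.
∂π/∂x_{North} = 298 − 4x_{North} − 2x_{East} = 0, so x_{North} = 74.5 − 0.5x_{East}.
By the same steps for East: x_{East} = 68 − 0.5x_{North}.
Substituting the second reaction function into the first: x_{North} = 74.5 − 0.5(68 − 0.5x_{North}), which gives 0.75x_{North} = 40.5 ⇒ x_{North} = 54.
Then x_{East} = 68 − 0.5·54 = 41.
Total catch: 54 + 41 = 95.

95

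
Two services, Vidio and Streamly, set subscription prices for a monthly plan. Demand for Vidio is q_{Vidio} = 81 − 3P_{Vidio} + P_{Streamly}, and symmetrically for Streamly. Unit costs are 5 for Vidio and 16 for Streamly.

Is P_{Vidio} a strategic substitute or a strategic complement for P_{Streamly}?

strategic complements

Vidio's profit: π = (P_{Vidio} − 5)(81 − 3P_{Vidio} + P_{Streamly}).
∂π/∂P_{Vidio} = 96 − 6P_{Vidio} + P_{Streamly} = 0 ⇒ P_{Vidio} = 16 + (1/6)P_{Streamly}.
The best-response slope dP_{Vidio}/dP_{Streamly} = 1/6 > 0: the reaction function is upward-sloping, so the choices are strategic complements.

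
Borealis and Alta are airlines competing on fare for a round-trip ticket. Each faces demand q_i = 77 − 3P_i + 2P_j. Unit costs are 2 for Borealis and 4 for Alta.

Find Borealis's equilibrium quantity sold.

57.375

Borealis's profit: π = (P_{Borealis} − 2)(77 − 3P_{Borealis} + 2P_{Alta}).
∂π/∂P_{Borealis} = 83 − 6P_{Borealis} + 2P_{Alta} = 0 ⇒ P_{Borealis} = 83/6 + (1/3)P_{Alta}.
Similarly P_{Alta} = 89/6 + (1/3)P_{Borealis}.
Plugging P_{Alta} into Borealis's best response: P_{Borealis} = 83/6 + (1/3)(89/6 + (1/3)P_{Borealis}) ⇒ (8/9)P_{Borealis} = 169/9, so P_{Borealis} = 21.125.
Then P_{Alta} = 89/6 + (1/3)·21.125 = 21.875.
q_{Borealis} = 77 − 3·21.125 + 2·21.875 = 57.375.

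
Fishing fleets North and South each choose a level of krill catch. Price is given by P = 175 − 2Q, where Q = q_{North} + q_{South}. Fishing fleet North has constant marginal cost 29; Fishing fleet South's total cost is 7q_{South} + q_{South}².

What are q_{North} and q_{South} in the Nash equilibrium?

Fishing fleet North's profit: π = q_{North}(175 − 2(q_{North} + q_{South})) − 29q_{North}.
∂π/∂q_{North} = 146 − 4q_{North} − 2q_{South} = 0, so q_{North} = 36.5 − 0.5q_{South}.
For South: ∂π/∂q_{South} = 168 − 6q_{South} − 2q_{North} = 0 ⇒ q_{South} = 28 − (1/3)q_{North}.
Substituting the second reaction function into the first: q_{North} = 36.5 − 0.5(28 − (1/3)q_{North}), which gives (5/6)q_{North} = 22.5 ⇒ q_{North} = 27.
Then q_{South} = 28 − (1/3)·27 = 19.

27, 19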